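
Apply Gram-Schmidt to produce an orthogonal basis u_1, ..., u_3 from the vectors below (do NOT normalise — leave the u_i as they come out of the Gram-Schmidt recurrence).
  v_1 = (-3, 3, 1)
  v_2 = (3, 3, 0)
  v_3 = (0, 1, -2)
Orthogonal basis:
  u_1 = (-3, 3, 1)
  u_2 = (3, 3, 0)
  u_3 = (-13/38, 13/38, -39/19)

Apply the Gram-Schmidt recurrence
  u_1 = v_1
  u_i = v_i − Σ_{j<i} ((v_i · u_j) / (u_j · u_j)) · u_j.

Step by step this gives:
  u_1 = (-3, 3, 1)
  u_2 = (3, 3, 0)
  u_3 = (-13/38, 13/38, -39/19)

Orthogonality check:
  u_2 · u_1 = 0 (should be 0)
  u_3 · u_1 = 0 (should be 0)
  u_3 · u_2 = 0 (should be 0)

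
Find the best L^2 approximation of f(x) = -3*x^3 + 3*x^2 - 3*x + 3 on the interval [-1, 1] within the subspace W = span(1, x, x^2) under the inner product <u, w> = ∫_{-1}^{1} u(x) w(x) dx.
g(x) = 3*x^2 - 24*x/5 + 3

The best approximation g ∈ W is the orthogonal projection of f onto W. Writing g = a_0 + a_1 x + a_2 x^2, the coefficients solve the normal equations G · a = b where
  G_{ij} = <φ_i, φ_j> and b_i = <f, φ_i>, with φ_0 = 1, φ_1 = x, φ_2 = x^2.
G =
  [2, 0, 2/3]
  [0, 2/3, 0]
  [2/3, 0, 2/5],
b = (8, -16/5, 16/5).
Solving gives a_0 = 3, a_1 = -24/5, a_2 = 3, so
  g(x) = 3*x^2 - 24*x/5 + 3.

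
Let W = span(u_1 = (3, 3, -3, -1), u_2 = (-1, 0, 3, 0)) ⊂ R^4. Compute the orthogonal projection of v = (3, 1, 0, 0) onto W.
proj_W(v) = (24/17, 63/34, -9/17, -21/34)

Set up U = [u_1 | ... | u_2] ∈ R^(4×2). The projector onto W = col(U) is P = U (U^T U)^(-1) U^T.
Compute U^T U =
  [28, -12]
  [-12, 10],
and U^T v = (12, -3).
Solve U^T U · c = U^T v for the coefficients: c = (21/34, 15/34). The projection is proj_W(v) = U c.
Check: (v - proj_W(v)) · u_1 = 0  (should be 0).
Check: (v - proj_W(v)) · u_2 = 0  (should be 0).
Result: proj_W(v) = (24/17, 63/34, -9/17, -21/34).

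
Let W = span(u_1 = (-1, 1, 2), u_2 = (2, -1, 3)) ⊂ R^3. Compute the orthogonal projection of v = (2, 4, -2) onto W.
proj_W(v) = (-2/3, 4/15, -22/15)

Set up U = [u_1 | ... | u_2] ∈ R^(3×2). The projector onto W = col(U) is P = U (U^T U)^(-1) U^T.
Compute U^T U =
  [6, 3]
  [3, 14],
and U^T v = (-2, -6).
Solve U^T U · c = U^T v for the coefficients: c = (-2/15, -2/5). The projection is proj_W(v) = U c.
Check: (v - proj_W(v)) · u_1 = 0  (should be 0).
Check: (v - proj_W(v)) · u_2 = 0  (should be 0).
Result: proj_W(v) = (-2/3, 4/15, -22/15).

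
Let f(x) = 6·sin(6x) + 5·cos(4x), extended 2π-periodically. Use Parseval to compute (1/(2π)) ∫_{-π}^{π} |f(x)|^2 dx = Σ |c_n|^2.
Σ |c_n|^2 = 61/2

Expand |f|^2 and use orthogonality of {sin(nx), cos(mx)} on [-π, π]:
  ∫_{-π}^{π} sin(nx)^2 dx = π, ∫ cos(mx)^2 dx = π, and cross terms integrate to 0.
So ∫_{-π}^{π} f(x)^2 dx = 6^2 · π + 5^2 · π = (36 + 25)π.
Divide by 2π: (36 + 25)/2 = 61/2.
By Parseval, this equals Σ |c_n|^2.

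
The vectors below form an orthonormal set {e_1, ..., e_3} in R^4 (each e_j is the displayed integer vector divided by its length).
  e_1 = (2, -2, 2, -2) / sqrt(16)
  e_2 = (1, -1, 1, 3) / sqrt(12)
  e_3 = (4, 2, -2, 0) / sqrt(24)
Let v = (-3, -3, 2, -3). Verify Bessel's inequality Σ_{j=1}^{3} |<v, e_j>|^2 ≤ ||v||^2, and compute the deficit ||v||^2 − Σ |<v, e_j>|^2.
Σ |<v, e_j>|^2 = 61/2; ||v||^2 = 31; deficit = 1/2

Write each e_j = u_j / sqrt(<u_j, u_j>) where u_j is the displayed integer vector. Then <v, e_j> = <v, u_j> / sqrt(<u_j, u_j>), so |<v, e_j>|^2 = <v, u_j>^2 / <u_j, u_j>.
Coefficients: <v, e_1> = 10/sqrt(16), <v, e_2> = -7/sqrt(12), <v, e_3> = -22/sqrt(24).
Square and sum: Σ |<v, e_j>|^2 = 61/2.
Compute ||v||^2 = v·v = 31.
Deficit = 31 − 61/2 = 1/2 ≥ 0, confirming Bessel's inequality. (The deficit equals ||v − Σ <v,e_j> e_j||^2, the squared distance from v to span{e_j}.)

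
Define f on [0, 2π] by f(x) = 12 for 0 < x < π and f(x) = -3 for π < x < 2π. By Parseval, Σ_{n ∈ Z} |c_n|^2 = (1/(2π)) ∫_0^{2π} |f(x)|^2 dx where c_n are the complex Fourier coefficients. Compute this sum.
Σ |c_n|^2 = 153/2

Parseval equates the L^2 energy of f (normalised by 1/(2π)) with the ℓ^2 sum of its Fourier coefficients: (1/(2π)) ∫_0^{2π} |f|^2 = Σ |c_n|^2.
Compute the left side: (1/(2π)) [∫_0^π 12^2 dx + ∫_π^{2π} (-3)^2 dx] = (1/(2π)) · (144π + 9π) = (144 + 9)/2 = 153/2.
So Σ_{n ∈ Z} |c_n|^2 = 153/2.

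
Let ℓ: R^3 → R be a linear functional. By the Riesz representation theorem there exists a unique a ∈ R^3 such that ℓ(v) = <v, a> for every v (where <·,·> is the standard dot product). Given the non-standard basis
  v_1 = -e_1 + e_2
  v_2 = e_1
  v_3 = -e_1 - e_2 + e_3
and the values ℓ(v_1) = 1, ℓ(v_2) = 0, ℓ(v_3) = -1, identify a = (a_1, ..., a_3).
a = (0, 1, 0)

Write a = (a_1, ..., a_3) in the standard basis. For each basis vector v_i, ℓ(v_i) = <v_i, a> is a linear equation in the a_j's. Collect the n equations into a matrix system V a = ℓ, where row i of V is v_i (expressed in the standard basis). Since V is invertible (lower-triangular with 1s on the diagonal, up to permutation), solve by back-substitution:
  V =
[[-1, 1, 0],
 [1, 0, 0],
 [-1, -1, 1]]
  V a = (1, 0, -1)
Solving gives a = (0, 1, 0).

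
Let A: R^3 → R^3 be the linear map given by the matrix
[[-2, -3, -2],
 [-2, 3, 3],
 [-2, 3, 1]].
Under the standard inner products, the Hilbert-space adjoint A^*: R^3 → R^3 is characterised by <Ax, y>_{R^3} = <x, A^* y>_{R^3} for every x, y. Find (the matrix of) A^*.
A^* = A^T =
[[-2, -2, -2],
 [-3, 3, 3],
 [-2, 3, 1]]

For real matrices with standard dot products, the defining identity <Ax, y> = <x, A^* y> gives (Ax)^T y = x^T (A^*) y, i.e. x^T A^T y = x^T (A^*) y. Since this holds for all x, y, we must have A^* = A^T. Therefore
A^* =
[[-2, -2, -2],
 [-3, 3, 3],
 [-2, 3, 1]].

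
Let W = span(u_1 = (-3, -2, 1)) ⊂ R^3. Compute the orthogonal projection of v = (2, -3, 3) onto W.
proj_W(v) = (-9/14, -3/7, 3/14)

Set up U = [u_1 | ... | u_1] ∈ R^(3×1). The projector onto W = col(U) is P = U (U^T U)^(-1) U^T.
Compute U^T U =
  [14],
and U^T v = (3).
Solve U^T U · c = U^T v for the coefficients: c = (3/14). The projection is proj_W(v) = U c.
Check: (v - proj_W(v)) · u_1 = 0  (should be 0).
Result: proj_W(v) = (-9/14, -3/7, 3/14).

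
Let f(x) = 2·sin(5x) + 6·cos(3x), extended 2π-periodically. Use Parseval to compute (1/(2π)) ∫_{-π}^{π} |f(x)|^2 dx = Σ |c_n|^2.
Σ |c_n|^2 = 20

Expand |f|^2 and use orthogonality of {sin(nx), cos(mx)} on [-π, π]:
  ∫_{-π}^{π} sin(nx)^2 dx = π, ∫ cos(mx)^2 dx = π, and cross terms integrate to 0.
So ∫_{-π}^{π} f(x)^2 dx = 2^2 · π + 6^2 · π = (4 + 36)π.
Divide by 2π: (4 + 36)/2 = 20.
By Parseval, this equals Σ |c_n|^2.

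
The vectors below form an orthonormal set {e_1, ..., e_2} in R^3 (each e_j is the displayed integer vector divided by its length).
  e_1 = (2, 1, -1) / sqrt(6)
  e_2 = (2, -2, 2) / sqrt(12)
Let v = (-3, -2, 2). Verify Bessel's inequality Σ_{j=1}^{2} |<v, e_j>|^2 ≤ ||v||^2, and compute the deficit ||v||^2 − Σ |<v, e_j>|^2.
Σ |<v, e_j>|^2 = 17; ||v||^2 = 17; deficit = 0

Write each e_j = u_j / sqrt(<u_j, u_j>) where u_j is the displayed integer vector. Then <v, e_j> = <v, u_j> / sqrt(<u_j, u_j>), so |<v, e_j>|^2 = <v, u_j>^2 / <u_j, u_j>.
Coefficients: <v, e_1> = -10/sqrt(6), <v, e_2> = 2/sqrt(12).
Square and sum: Σ |<v, e_j>|^2 = 17.
Compute ||v||^2 = v·v = 17.
Deficit = 17 − 17 = 0 ≥ 0, confirming Bessel's inequality. (The deficit equals ||v − Σ <v,e_j> e_j||^2, the squared distance from v to span{e_j}.)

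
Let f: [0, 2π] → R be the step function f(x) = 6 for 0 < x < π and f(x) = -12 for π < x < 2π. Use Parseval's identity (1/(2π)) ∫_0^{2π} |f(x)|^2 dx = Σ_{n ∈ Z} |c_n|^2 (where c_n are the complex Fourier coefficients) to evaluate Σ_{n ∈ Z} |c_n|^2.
Σ |c_n|^2 = 90

Parseval equates the L^2 energy of f (normalised by 1/(2π)) with the ℓ^2 sum of its Fourier coefficients: (1/(2π)) ∫_0^{2π} |f|^2 = Σ |c_n|^2.
Compute the left side: (1/(2π)) [∫_0^π 6^2 dx + ∫_π^{2π} (-12)^2 dx] = (1/(2π)) · (36π + 144π) = (36 + 144)/2 = 90.
So Σ_{n ∈ Z} |c_n|^2 = 90.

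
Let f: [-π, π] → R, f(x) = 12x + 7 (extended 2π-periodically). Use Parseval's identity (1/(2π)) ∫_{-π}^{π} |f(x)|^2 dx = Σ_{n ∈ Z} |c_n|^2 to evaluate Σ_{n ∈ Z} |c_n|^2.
Σ |c_n|^2 = 48π^2 + 49

Expand and integrate term by term over [-π, π]:
  ∫ (12x)^2 dx = 144·(2π^3/3); ∫ 2·12·(7)·x dx = 0 (odd integrand); ∫ 7^2 dx = 49·2π.
So (1/(2π)) ∫_{-π}^{π} (12x + 7)^2 dx = 144π^2/3 + 49 = 48π^2 + 49.
Parseval ⇒ Σ |c_n|^2 = 48π^2 + 49.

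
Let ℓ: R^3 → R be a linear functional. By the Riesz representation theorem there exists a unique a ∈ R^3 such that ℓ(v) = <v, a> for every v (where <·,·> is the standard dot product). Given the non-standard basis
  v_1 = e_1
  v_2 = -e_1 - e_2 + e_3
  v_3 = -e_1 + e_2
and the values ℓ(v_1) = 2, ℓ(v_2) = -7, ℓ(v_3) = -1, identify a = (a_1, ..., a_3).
a = (2, 1, -4)

Write a = (a_1, ..., a_3) in the standard basis. For each basis vector v_i, ℓ(v_i) = <v_i, a> is a linear equation in the a_j's. Collect the n equations into a matrix system V a = ℓ, where row i of V is v_i (expressed in the standard basis). Since V is invertible (lower-triangular with 1s on the diagonal, up to permutation), solve by back-substitution:
  V =
[[1, 0, 0],
 [-1, -1, 1],
 [-1, 1, 0]]
  V a = (2, -7, -1)
Solving gives a = (2, 1, -4).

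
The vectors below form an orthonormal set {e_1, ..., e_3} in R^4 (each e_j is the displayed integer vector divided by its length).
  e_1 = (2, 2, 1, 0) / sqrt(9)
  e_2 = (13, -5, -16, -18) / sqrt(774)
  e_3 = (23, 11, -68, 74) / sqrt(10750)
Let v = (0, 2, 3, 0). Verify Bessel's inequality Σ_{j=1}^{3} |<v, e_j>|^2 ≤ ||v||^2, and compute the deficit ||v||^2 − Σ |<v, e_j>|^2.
Σ |<v, e_j>|^2 = 1609/125; ||v||^2 = 13; deficit = 16/125

Write each e_j = u_j / sqrt(<u_j, u_j>) where u_j is the displayed integer vector. Then <v, e_j> = <v, u_j> / sqrt(<u_j, u_j>), so |<v, e_j>|^2 = <v, u_j>^2 / <u_j, u_j>.
Coefficients: <v, e_1> = 7/sqrt(9), <v, e_2> = -58/sqrt(774), <v, e_3> = -182/sqrt(10750).
Square and sum: Σ |<v, e_j>|^2 = 1609/125.
Compute ||v||^2 = v·v = 13.
Deficit = 13 − 1609/125 = 16/125 ≥ 0, confirming Bessel's inequality. (The deficit equals ||v − Σ <v,e_j> e_j||^2, the squared distance from v to span{e_j}.)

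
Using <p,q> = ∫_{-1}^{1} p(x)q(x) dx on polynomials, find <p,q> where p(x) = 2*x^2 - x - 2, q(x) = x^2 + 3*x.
<p,q> = -38/15

Expand the product: p(x)·q(x) = 2*x^4 + 5*x^3 - 5*x^2 - 6*x.
∫_{-1}^{1} of each monomial x^k gives [2/(k+1) if k even, 0 if k odd]. Integrating term-by-term (or equivalently evaluating the antiderivative F(x) = 2*x^5/5 + 5*x^4/4 - 5*x^3/3 - 3*x^2 at the endpoints):
  F(1) − F(−1) = -181/60 − (-29/60) = -38/15.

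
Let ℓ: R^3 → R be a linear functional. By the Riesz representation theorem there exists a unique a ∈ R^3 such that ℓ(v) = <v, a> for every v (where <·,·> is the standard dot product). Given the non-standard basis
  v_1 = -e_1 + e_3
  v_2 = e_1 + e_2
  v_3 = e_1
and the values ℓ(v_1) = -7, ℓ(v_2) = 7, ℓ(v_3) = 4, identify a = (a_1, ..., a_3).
a = (4, 3, -3)

Write a = (a_1, ..., a_3) in the standard basis. For each basis vector v_i, ℓ(v_i) = <v_i, a> is a linear equation in the a_j's. Collect the n equations into a matrix system V a = ℓ, where row i of V is v_i (expressed in the standard basis). Since V is invertible (lower-triangular with 1s on the diagonal, up to permutation), solve by back-substitution:
  V =
[[-1, 0, 1],
 [1, 1, 0],
 [1, 0, 0]]
  V a = (-7, 7, 4)
Solving gives a = (4, 3, -3).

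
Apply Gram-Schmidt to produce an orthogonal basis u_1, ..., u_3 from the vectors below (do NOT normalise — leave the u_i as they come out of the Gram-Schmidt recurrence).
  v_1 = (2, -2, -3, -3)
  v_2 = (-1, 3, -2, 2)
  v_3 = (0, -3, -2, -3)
Orthogonal basis:
  u_1 = (2, -2, -3, -3)
  u_2 = (-5/13, 31/13, -38/13, 14/13)
  u_3 = (-349/202, -139/202, -87/202, -53/202)

Apply the Gram-Schmidt recurrence
  u_1 = v_1
  u_i = v_i − Σ_{j<i} ((v_i · u_j) / (u_j · u_j)) · u_j.

Step by step this gives:
  u_1 = (2, -2, -3, -3)
  u_2 = (-5/13, 31/13, -38/13, 14/13)
  u_3 = (-349/202, -139/202, -87/202, -53/202)

Orthogonality check:
  u_2 · u_1 = 0 (should be 0)
  u_3 · u_1 = 0 (should be 0)
  u_3 · u_2 = 0 (should be 0)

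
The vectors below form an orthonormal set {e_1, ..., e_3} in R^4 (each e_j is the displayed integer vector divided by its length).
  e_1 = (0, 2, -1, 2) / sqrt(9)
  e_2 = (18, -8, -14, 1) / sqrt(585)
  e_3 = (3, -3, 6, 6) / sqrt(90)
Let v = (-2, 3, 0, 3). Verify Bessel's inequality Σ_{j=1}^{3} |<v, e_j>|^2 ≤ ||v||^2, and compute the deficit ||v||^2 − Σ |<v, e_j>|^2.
Σ |<v, e_j>|^2 = 563/26; ||v||^2 = 22; deficit = 9/26

Write each e_j = u_j / sqrt(<u_j, u_j>) where u_j is the displayed integer vector. Then <v, e_j> = <v, u_j> / sqrt(<u_j, u_j>), so |<v, e_j>|^2 = <v, u_j>^2 / <u_j, u_j>.
Coefficients: <v, e_1> = 12/sqrt(9), <v, e_2> = -57/sqrt(585), <v, e_3> = 3/sqrt(90).
Square and sum: Σ |<v, e_j>|^2 = 563/26.
Compute ||v||^2 = v·v = 22.
Deficit = 22 − 563/26 = 9/26 ≥ 0, confirming Bessel's inequality. (The deficit equals ||v − Σ <v,e_j> e_j||^2, the squared distance from v to span{e_j}.)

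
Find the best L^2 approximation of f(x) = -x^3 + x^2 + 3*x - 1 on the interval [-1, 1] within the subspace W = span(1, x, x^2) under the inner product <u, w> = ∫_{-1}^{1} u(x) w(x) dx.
g(x) = x^2 + 12*x/5 - 1

The best approximation g ∈ W is the orthogonal projection of f onto W. Writing g = a_0 + a_1 x + a_2 x^2, the coefficients solve the normal equations G · a = b where
  G_{ij} = <φ_i, φ_j> and b_i = <f, φ_i>, with φ_0 = 1, φ_1 = x, φ_2 = x^2.
G =
  [2, 0, 2/3]
  [0, 2/3, 0]
  [2/3, 0, 2/5],
b = (-4/3, 8/5, -4/15).
Solving gives a_0 = -1, a_1 = 12/5, a_2 = 1, so
  g(x) = x^2 + 12*x/5 - 1.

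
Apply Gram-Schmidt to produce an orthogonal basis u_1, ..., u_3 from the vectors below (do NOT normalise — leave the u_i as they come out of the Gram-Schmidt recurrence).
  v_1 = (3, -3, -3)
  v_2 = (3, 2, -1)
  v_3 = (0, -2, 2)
Orthogonal basis:
  u_1 = (3, -3, -3)
  u_2 = (7/3, 8/3, -1/3)
  u_3 = (21/19, -14/19, 35/19)

Apply the Gram-Schmidt recurrence
  u_1 = v_1
  u_i = v_i − Σ_{j<i} ((v_i · u_j) / (u_j · u_j)) · u_j.

Step by step this gives:
  u_1 = (3, -3, -3)
  u_2 = (7/3, 8/3, -1/3)
  u_3 = (21/19, -14/19, 35/19)

Orthogonality check:
  u_2 · u_1 = 0 (should be 0)
  u_3 · u_1 = 0 (should be 0)
  u_3 · u_2 = 0 (should be 0)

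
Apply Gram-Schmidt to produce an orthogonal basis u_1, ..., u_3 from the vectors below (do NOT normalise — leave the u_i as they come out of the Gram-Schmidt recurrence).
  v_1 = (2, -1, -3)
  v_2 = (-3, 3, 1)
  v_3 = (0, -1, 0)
Orthogonal basis:
  u_1 = (2, -1, -3)
  u_2 = (-9/7, 15/7, -11/7)
  u_3 = (-28/61, -49/122, -21/122)

Apply the Gram-Schmidt recurrence
  u_1 = v_1
  u_i = v_i − Σ_{j<i} ((v_i · u_j) / (u_j · u_j)) · u_j.

Step by step this gives:
  u_1 = (2, -1, -3)
  u_2 = (-9/7, 15/7, -11/7)
  u_3 = (-28/61, -49/122, -21/122)

Orthogonality check:
  u_2 · u_1 = 0 (should be 0)
  u_3 · u_1 = 0 (should be 0)
  u_3 · u_2 = 0 (should be 0)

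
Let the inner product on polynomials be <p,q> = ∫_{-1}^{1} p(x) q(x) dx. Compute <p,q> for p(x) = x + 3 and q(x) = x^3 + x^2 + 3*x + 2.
<p,q> = 82/5

Expand the product: p(x)·q(x) = x^4 + 4*x^3 + 6*x^2 + 11*x + 6.
∫_{-1}^{1} of each monomial x^k gives [2/(k+1) if k even, 0 if k odd]. Integrating term-by-term (or equivalently evaluating the antiderivative F(x) = x^5/5 + x^4 + 2*x^3 + 11*x^2/2 + 6*x at the endpoints):
  F(1) − F(−1) = 147/10 − (-17/10) = 82/5.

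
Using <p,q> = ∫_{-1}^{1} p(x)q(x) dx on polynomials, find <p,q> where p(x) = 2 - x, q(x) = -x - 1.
<p,q> = -10/3

Expand the product: p(x)·q(x) = x^2 - x - 2.
∫_{-1}^{1} of each monomial x^k gives [2/(k+1) if k even, 0 if k odd]. Integrating term-by-term (or equivalently evaluating the antiderivative F(x) = x^3/3 - x^2/2 - 2*x at the endpoints):
  F(1) − F(−1) = -13/6 − (7/6) = -10/3.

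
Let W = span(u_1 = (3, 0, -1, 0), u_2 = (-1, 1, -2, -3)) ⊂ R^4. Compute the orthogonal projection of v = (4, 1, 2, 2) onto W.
proj_W(v) = (531/149, -120/149, 103/149, 360/149)

Set up U = [u_1 | ... | u_2] ∈ R^(4×2). The projector onto W = col(U) is P = U (U^T U)^(-1) U^T.
Compute U^T U =
  [10, -1]
  [-1, 15],
and U^T v = (10, -13).
Solve U^T U · c = U^T v for the coefficients: c = (137/149, -120/149). The projection is proj_W(v) = U c.
Check: (v - proj_W(v)) · u_1 = 0  (should be 0).
Check: (v - proj_W(v)) · u_2 = 0  (should be 0).
Result: proj_W(v) = (531/149, -120/149, 103/149, 360/149).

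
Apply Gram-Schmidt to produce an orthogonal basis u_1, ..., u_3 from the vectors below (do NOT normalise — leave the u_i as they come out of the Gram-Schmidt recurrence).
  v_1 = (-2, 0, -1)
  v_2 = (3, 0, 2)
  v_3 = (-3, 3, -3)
Orthogonal basis:
  u_1 = (-2, 0, -1)
  u_2 = (-1/5, 0, 2/5)
  u_3 = (0, 3, 0)

Apply the Gram-Schmidt recurrence
  u_1 = v_1
  u_i = v_i − Σ_{j<i} ((v_i · u_j) / (u_j · u_j)) · u_j.

Step by step this gives:
  u_1 = (-2, 0, -1)
  u_2 = (-1/5, 0, 2/5)
  u_3 = (0, 3, 0)

Orthogonality check:
  u_2 · u_1 = 0 (should be 0)
  u_3 · u_1 = 0 (should be 0)
  u_3 · u_2 = 0 (should be 0)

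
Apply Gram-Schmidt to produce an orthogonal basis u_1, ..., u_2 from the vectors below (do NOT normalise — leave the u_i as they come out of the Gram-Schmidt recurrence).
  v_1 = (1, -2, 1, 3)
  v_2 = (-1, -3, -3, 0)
Orthogonal basis:
  u_1 = (1, -2, 1, 3)
  u_2 = (-17/15, -41/15, -47/15, -2/5)

Apply the Gram-Schmidt recurrence
  u_1 = v_1
  u_i = v_i − Σ_{j<i} ((v_i · u_j) / (u_j · u_j)) · u_j.

Step by step this gives:
  u_1 = (1, -2, 1, 3)
  u_2 = (-17/15, -41/15, -47/15, -2/5)

Orthogonality check:
  u_2 · u_1 = 0 (should be 0)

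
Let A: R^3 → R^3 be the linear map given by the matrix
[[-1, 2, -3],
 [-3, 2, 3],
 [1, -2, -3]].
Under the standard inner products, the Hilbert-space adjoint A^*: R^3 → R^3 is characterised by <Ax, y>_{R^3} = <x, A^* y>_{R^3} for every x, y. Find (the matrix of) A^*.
A^* = A^T =
[[-1, -3, 1],
 [2, 2, -2],
 [-3, 3, -3]]

For real matrices with standard dot products, the defining identity <Ax, y> = <x, A^* y> gives (Ax)^T y = x^T (A^*) y, i.e. x^T A^T y = x^T (A^*) y. Since this holds for all x, y, we must have A^* = A^T. Therefore
A^* =
[[-1, -3, 1],
 [2, 2, -2],
 [-3, 3, -3]].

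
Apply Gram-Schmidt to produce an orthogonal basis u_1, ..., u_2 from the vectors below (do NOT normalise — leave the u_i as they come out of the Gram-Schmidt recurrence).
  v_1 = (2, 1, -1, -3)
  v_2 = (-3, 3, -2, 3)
Orthogonal basis:
  u_1 = (2, 1, -1, -3)
  u_2 = (-5/3, 11/3, -8/3, 1)

Apply the Gram-Schmidt recurrence
  u_1 = v_1
  u_i = v_i − Σ_{j<i} ((v_i · u_j) / (u_j · u_j)) · u_j.

Step by step this gives:
  u_1 = (2, 1, -1, -3)
  u_2 = (-5/3, 11/3, -8/3, 1)

Orthogonality check:
  u_2 · u_1 = 0 (should be 0)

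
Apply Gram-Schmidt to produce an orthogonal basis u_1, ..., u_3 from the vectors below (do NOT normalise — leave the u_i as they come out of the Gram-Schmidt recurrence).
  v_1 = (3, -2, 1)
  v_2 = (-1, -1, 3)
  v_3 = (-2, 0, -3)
Orthogonal basis:
  u_1 = (3, -2, 1)
  u_2 = (-10/7, -5/7, 20/7)
  u_3 = (-5/6, -5/3, -5/6)

Apply the Gram-Schmidt recurrence
  u_1 = v_1
  u_i = v_i − Σ_{j<i} ((v_i · u_j) / (u_j · u_j)) · u_j.

Step by step this gives:
  u_1 = (3, -2, 1)
  u_2 = (-10/7, -5/7, 20/7)
  u_3 = (-5/6, -5/3, -5/6)

Orthogonality check:
  u_2 · u_1 = 0 (should be 0)
  u_3 · u_1 = 0 (should be 0)
  u_3 · u_2 = 0 (should be 0)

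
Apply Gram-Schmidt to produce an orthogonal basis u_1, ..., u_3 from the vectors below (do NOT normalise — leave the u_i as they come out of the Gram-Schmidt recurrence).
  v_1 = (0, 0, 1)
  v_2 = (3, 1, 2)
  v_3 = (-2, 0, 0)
Orthogonal basis:
  u_1 = (0, 0, 1)
  u_2 = (3, 1, 0)
  u_3 = (-1/5, 3/5, 0)

Apply the Gram-Schmidt recurrence
  u_1 = v_1
  u_i = v_i − Σ_{j<i} ((v_i · u_j) / (u_j · u_j)) · u_j.

Step by step this gives:
  u_1 = (0, 0, 1)
  u_2 = (3, 1, 0)
  u_3 = (-1/5, 3/5, 0)

Orthogonality check:
  u_2 · u_1 = 0 (should be 0)
  u_3 · u_1 = 0 (should be 0)
  u_3 · u_2 = 0 (should be 0)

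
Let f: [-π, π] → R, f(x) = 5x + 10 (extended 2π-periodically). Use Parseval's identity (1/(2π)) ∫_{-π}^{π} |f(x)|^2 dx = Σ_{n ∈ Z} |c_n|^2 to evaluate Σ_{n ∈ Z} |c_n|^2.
Σ |c_n|^2 = 25π^2/3 + 100

Expand and integrate term by term over [-π, π]:
  ∫ (5x)^2 dx = 25·(2π^3/3); ∫ 2·5·(10)·x dx = 0 (odd integrand); ∫ 10^2 dx = 100·2π.
So (1/(2π)) ∫_{-π}^{π} (5x + 10)^2 dx = 25π^2/3 + 100 = 25π^2/3 + 100.
Parseval ⇒ Σ |c_n|^2 = 25π^2/3 + 100.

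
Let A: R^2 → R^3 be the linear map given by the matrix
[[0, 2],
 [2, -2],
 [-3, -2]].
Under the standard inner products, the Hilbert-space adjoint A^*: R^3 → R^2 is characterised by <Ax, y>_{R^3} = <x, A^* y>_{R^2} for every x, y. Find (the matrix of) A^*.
A^* = A^T =
[[0, 2, -3],
 [2, -2, -2]]

For real matrices with standard dot products, the defining identity <Ax, y> = <x, A^* y> gives (Ax)^T y = x^T (A^*) y, i.e. x^T A^T y = x^T (A^*) y. Since this holds for all x, y, we must have A^* = A^T. Therefore
A^* =
[[0, 2, -3],
 [2, -2, -2]].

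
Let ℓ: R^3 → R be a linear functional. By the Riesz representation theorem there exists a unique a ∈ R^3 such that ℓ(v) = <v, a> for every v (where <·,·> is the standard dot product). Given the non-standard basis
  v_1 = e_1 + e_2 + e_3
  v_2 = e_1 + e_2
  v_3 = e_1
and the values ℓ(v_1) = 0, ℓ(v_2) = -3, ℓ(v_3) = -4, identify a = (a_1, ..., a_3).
a = (-4, 1, 3)

Write a = (a_1, ..., a_3) in the standard basis. For each basis vector v_i, ℓ(v_i) = <v_i, a> is a linear equation in the a_j's. Collect the n equations into a matrix system V a = ℓ, where row i of V is v_i (expressed in the standard basis). Since V is invertible (lower-triangular with 1s on the diagonal, up to permutation), solve by back-substitution:
  V =
[[1, 1, 1],
 [1, 1, 0],
 [1, 0, 0]]
  V a = (0, -3, -4)
Solving gives a = (-4, 1, 3).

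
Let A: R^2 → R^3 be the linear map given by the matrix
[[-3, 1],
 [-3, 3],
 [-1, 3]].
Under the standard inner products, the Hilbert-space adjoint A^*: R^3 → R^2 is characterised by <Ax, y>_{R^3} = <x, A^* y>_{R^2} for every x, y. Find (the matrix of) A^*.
A^* = A^T =
[[-3, -3, -1],
 [1, 3, 3]]

For real matrices with standard dot products, the defining identity <Ax, y> = <x, A^* y> gives (Ax)^T y = x^T (A^*) y, i.e. x^T A^T y = x^T (A^*) y. Since this holds for all x, y, we must have A^* = A^T. Therefore
A^* =
[[-3, -3, -1],
 [1, 3, 3]].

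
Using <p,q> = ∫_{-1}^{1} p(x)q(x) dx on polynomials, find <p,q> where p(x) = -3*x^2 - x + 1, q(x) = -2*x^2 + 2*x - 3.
<p,q> = -4/15

Expand the product: p(x)·q(x) = 6*x^4 - 4*x^3 + 5*x^2 + 5*x - 3.
∫_{-1}^{1} of each monomial x^k gives [2/(k+1) if k even, 0 if k odd]. Integrating term-by-term (or equivalently evaluating the antiderivative F(x) = 6*x^5/5 - x^4 + 5*x^3/3 + 5*x^2/2 - 3*x at the endpoints):
  F(1) − F(−1) = 41/30 − (49/30) = -4/15.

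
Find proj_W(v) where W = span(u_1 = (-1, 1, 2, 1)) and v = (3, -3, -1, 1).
proj_W(v) = (1, -1, -2, -1)

Set up U = [u_1 | ... | u_1] ∈ R^(4×1). The projector onto W = col(U) is P = U (U^T U)^(-1) U^T.
Compute U^T U =
  [7],
and U^T v = (-7).
Solve U^T U · c = U^T v for the coefficients: c = (-1). The projection is proj_W(v) = U c.
Check: (v - proj_W(v)) · u_1 = 0  (should be 0).
Result: proj_W(v) = (1, -1, -2, -1).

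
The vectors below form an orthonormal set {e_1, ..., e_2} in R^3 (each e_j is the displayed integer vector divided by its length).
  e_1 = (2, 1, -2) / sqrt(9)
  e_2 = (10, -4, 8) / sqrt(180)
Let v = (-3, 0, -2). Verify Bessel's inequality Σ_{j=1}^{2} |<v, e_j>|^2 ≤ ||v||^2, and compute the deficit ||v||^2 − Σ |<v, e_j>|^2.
Σ |<v, e_j>|^2 = 61/5; ||v||^2 = 13; deficit = 4/5

Write each e_j = u_j / sqrt(<u_j, u_j>) where u_j is the displayed integer vector. Then <v, e_j> = <v, u_j> / sqrt(<u_j, u_j>), so |<v, e_j>|^2 = <v, u_j>^2 / <u_j, u_j>.
Coefficients: <v, e_1> = -2/sqrt(9), <v, e_2> = -46/sqrt(180).
Square and sum: Σ |<v, e_j>|^2 = 61/5.
Compute ||v||^2 = v·v = 13.
Deficit = 13 − 61/5 = 4/5 ≥ 0, confirming Bessel's inequality. (The deficit equals ||v − Σ <v,e_j> e_j||^2, the squared distance from v to span{e_j}.)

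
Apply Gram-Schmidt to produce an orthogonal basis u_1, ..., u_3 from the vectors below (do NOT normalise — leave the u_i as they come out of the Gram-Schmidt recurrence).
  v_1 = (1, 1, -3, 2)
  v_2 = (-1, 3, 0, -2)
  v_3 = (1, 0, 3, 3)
Orthogonal basis:
  u_1 = (1, 1, -3, 2)
  u_2 = (-13/15, 47/15, -2/5, -26/15)
  u_3 = (139/206, 369/206, 246/103, 242/103)

Apply the Gram-Schmidt recurrence
  u_1 = v_1
  u_i = v_i − Σ_{j<i} ((v_i · u_j) / (u_j · u_j)) · u_j.

Step by step this gives:
  u_1 = (1, 1, -3, 2)
  u_2 = (-13/15, 47/15, -2/5, -26/15)
  u_3 = (139/206, 369/206, 246/103, 242/103)

Orthogonality check:
  u_2 · u_1 = 0 (should be 0)
  u_3 · u_1 = 0 (should be 0)
  u_3 · u_2 = 0 (should be 0)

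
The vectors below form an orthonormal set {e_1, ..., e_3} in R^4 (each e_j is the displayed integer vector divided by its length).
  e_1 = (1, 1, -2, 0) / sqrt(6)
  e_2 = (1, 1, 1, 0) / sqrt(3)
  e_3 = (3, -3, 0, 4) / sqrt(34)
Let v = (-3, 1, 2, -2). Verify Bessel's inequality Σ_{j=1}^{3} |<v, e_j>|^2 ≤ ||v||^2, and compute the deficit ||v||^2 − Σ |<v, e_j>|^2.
Σ |<v, e_j>|^2 = 302/17; ||v||^2 = 18; deficit = 4/17

Write each e_j = u_j / sqrt(<u_j, u_j>) where u_j is the displayed integer vector. Then <v, e_j> = <v, u_j> / sqrt(<u_j, u_j>), so |<v, e_j>|^2 = <v, u_j>^2 / <u_j, u_j>.
Coefficients: <v, e_1> = -6/sqrt(6), <v, e_2> = 0/sqrt(3), <v, e_3> = -20/sqrt(34).
Square and sum: Σ |<v, e_j>|^2 = 302/17.
Compute ||v||^2 = v·v = 18.
Deficit = 18 − 302/17 = 4/17 ≥ 0, confirming Bessel's inequality. (The deficit equals ||v − Σ <v,e_j> e_j||^2, the squared distance from v to span{e_j}.)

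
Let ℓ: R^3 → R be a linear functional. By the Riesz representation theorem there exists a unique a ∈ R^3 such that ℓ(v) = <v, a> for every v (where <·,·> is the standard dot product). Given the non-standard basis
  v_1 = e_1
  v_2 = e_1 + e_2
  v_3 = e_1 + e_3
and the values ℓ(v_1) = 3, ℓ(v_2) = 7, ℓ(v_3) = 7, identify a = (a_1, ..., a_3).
a = (3, 4, 4)

Write a = (a_1, ..., a_3) in the standard basis. For each basis vector v_i, ℓ(v_i) = <v_i, a> is a linear equation in the a_j's. Collect the n equations into a matrix system V a = ℓ, where row i of V is v_i (expressed in the standard basis). Since V is invertible (lower-triangular with 1s on the diagonal, up to permutation), solve by back-substitution:
  V =
[[1, 0, 0],
 [1, 1, 0],
 [1, 0, 1]]
  V a = (3, 7, 7)
Solving gives a = (3, 4, 4).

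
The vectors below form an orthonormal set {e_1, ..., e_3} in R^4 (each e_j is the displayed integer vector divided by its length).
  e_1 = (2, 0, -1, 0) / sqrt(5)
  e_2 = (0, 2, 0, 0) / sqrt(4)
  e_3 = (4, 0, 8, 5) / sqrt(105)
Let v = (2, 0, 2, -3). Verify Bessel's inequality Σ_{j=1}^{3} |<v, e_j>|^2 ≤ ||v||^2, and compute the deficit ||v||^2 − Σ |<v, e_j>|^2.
Σ |<v, e_j>|^2 = 11/7; ||v||^2 = 17; deficit = 108/7

Write each e_j = u_j / sqrt(<u_j, u_j>) where u_j is the displayed integer vector. Then <v, e_j> = <v, u_j> / sqrt(<u_j, u_j>), so |<v, e_j>|^2 = <v, u_j>^2 / <u_j, u_j>.
Coefficients: <v, e_1> = 2/sqrt(5), <v, e_2> = 0/sqrt(4), <v, e_3> = 9/sqrt(105).
Square and sum: Σ |<v, e_j>|^2 = 11/7.
Compute ||v||^2 = v·v = 17.
Deficit = 17 − 11/7 = 108/7 ≥ 0, confirming Bessel's inequality. (The deficit equals ||v − Σ <v,e_j> e_j||^2, the squared distance from v to span{e_j}.)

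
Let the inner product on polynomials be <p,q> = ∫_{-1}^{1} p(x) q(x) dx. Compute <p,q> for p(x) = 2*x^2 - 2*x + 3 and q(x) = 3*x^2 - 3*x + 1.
<p,q> = 296/15

Expand the product: p(x)·q(x) = 6*x^4 - 12*x^3 + 17*x^2 - 11*x + 3.
∫_{-1}^{1} of each monomial x^k gives [2/(k+1) if k even, 0 if k odd]. Integrating term-by-term (or equivalently evaluating the antiderivative F(x) = 6*x^5/5 - 3*x^4 + 17*x^3/3 - 11*x^2/2 + 3*x at the endpoints):
  F(1) − F(−1) = 41/30 − (-551/30) = 296/15.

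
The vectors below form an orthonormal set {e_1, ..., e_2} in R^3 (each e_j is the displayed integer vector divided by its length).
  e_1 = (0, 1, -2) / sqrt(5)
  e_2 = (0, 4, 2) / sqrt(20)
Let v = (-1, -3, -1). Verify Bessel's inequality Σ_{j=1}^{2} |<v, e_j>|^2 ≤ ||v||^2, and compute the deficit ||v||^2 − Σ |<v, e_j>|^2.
Σ |<v, e_j>|^2 = 10; ||v||^2 = 11; deficit = 1

Write each e_j = u_j / sqrt(<u_j, u_j>) where u_j is the displayed integer vector. Then <v, e_j> = <v, u_j> / sqrt(<u_j, u_j>), so |<v, e_j>|^2 = <v, u_j>^2 / <u_j, u_j>.
Coefficients: <v, e_1> = -1/sqrt(5), <v, e_2> = -14/sqrt(20).
Square and sum: Σ |<v, e_j>|^2 = 10.
Compute ||v||^2 = v·v = 11.
Deficit = 11 − 10 = 1 ≥ 0, confirming Bessel's inequality. (The deficit equals ||v − Σ <v,e_j> e_j||^2, the squared distance from v to span{e_j}.)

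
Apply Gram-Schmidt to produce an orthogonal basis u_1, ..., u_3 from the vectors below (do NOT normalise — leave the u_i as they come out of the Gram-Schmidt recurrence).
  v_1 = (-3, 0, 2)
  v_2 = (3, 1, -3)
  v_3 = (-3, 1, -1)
Orthogonal basis:
  u_1 = (-3, 0, 2)
  u_2 = (-6/13, 1, -9/13)
  u_3 = (-6/11, -9/11, -9/11)

Apply the Gram-Schmidt recurrence
  u_1 = v_1
  u_i = v_i − Σ_{j<i} ((v_i · u_j) / (u_j · u_j)) · u_j.

Step by step this gives:
  u_1 = (-3, 0, 2)
  u_2 = (-6/13, 1, -9/13)
  u_3 = (-6/11, -9/11, -9/11)

Orthogonality check:
  u_2 · u_1 = 0 (should be 0)
  u_3 · u_1 = 0 (should be 0)
  u_3 · u_2 = 0 (should be 0)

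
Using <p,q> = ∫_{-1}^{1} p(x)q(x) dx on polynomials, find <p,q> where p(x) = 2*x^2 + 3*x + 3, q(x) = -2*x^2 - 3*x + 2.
<p,q> = 46/15

Expand the product: p(x)·q(x) = -4*x^4 - 12*x^3 - 11*x^2 - 3*x + 6.
∫_{-1}^{1} of each monomial x^k gives [2/(k+1) if k even, 0 if k odd]. Integrating term-by-term (or equivalently evaluating the antiderivative F(x) = -4*x^5/5 - 3*x^4 - 11*x^3/3 - 3*x^2/2 + 6*x at the endpoints):
  F(1) − F(−1) = -89/30 − (-181/30) = 46/15.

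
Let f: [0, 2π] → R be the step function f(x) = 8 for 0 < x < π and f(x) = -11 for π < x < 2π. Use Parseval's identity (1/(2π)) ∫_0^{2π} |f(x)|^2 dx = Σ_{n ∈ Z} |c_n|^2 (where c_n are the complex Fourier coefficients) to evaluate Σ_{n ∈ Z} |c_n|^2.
Σ |c_n|^2 = 185/2

Parseval equates the L^2 energy of f (normalised by 1/(2π)) with the ℓ^2 sum of its Fourier coefficients: (1/(2π)) ∫_0^{2π} |f|^2 = Σ |c_n|^2.
Compute the left side: (1/(2π)) [∫_0^π 8^2 dx + ∫_π^{2π} (-11)^2 dx] = (1/(2π)) · (64π + 121π) = (64 + 121)/2 = 185/2.
So Σ_{n ∈ Z} |c_n|^2 = 185/2.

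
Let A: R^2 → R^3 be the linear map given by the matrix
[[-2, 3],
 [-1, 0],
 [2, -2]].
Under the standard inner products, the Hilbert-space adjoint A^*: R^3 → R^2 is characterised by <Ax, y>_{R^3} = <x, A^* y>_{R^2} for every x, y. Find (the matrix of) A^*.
A^* = A^T =
[[-2, -1, 2],
 [3, 0, -2]]

For real matrices with standard dot products, the defining identity <Ax, y> = <x, A^* y> gives (Ax)^T y = x^T (A^*) y, i.e. x^T A^T y = x^T (A^*) y. Since this holds for all x, y, we must have A^* = A^T. Therefore
A^* =
[[-2, -1, 2],
 [3, 0, -2]].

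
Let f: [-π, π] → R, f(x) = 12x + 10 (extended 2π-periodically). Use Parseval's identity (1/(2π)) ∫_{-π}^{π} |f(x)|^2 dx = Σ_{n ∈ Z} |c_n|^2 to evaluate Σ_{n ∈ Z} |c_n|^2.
Σ |c_n|^2 = 48π^2 + 100

Expand and integrate term by term over [-π, π]:
  ∫ (12x)^2 dx = 144·(2π^3/3); ∫ 2·12·(10)·x dx = 0 (odd integrand); ∫ 10^2 dx = 100·2π.
So (1/(2π)) ∫_{-π}^{π} (12x + 10)^2 dx = 144π^2/3 + 100 = 48π^2 + 100.
Parseval ⇒ Σ |c_n|^2 = 48π^2 + 100.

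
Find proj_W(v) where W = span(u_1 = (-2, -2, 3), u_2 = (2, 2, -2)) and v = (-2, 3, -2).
proj_W(v) = (1/2, 1/2, -2)

Set up U = [u_1 | ... | u_2] ∈ R^(3×2). The projector onto W = col(U) is P = U (U^T U)^(-1) U^T.
Compute U^T U =
  [17, -14]
  [-14, 12],
and U^T v = (-8, 6).
Solve U^T U · c = U^T v for the coefficients: c = (-3/2, -5/4). The projection is proj_W(v) = U c.
Check: (v - proj_W(v)) · u_1 = 0  (should be 0).
Check: (v - proj_W(v)) · u_2 = 0  (should be 0).
Result: proj_W(v) = (1/2, 1/2, -2).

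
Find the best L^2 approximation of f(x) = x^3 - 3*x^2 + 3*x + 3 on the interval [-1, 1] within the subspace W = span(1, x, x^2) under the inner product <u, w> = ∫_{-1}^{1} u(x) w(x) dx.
g(x) = -3*x^2 + 18*x/5 + 3

The best approximation g ∈ W is the orthogonal projection of f onto W. Writing g = a_0 + a_1 x + a_2 x^2, the coefficients solve the normal equations G · a = b where
  G_{ij} = <φ_i, φ_j> and b_i = <f, φ_i>, with φ_0 = 1, φ_1 = x, φ_2 = x^2.
G =
  [2, 0, 2/3]
  [0, 2/3, 0]
  [2/3, 0, 2/5],
b = (4, 12/5, 4/5).
Solving gives a_0 = 3, a_1 = 18/5, a_2 = -3, so
  g(x) = -3*x^2 + 18*x/5 + 3.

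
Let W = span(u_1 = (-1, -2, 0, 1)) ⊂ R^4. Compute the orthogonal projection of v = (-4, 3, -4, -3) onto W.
proj_W(v) = (5/6, 5/3, 0, -5/6)

Set up U = [u_1 | ... | u_1] ∈ R^(4×1). The projector onto W = col(U) is P = U (U^T U)^(-1) U^T.
Compute U^T U =
  [6],
and U^T v = (-5).
Solve U^T U · c = U^T v for the coefficients: c = (-5/6). The projection is proj_W(v) = U c.
Check: (v - proj_W(v)) · u_1 = 0  (should be 0).
Result: proj_W(v) = (5/6, 5/3, 0, -5/6).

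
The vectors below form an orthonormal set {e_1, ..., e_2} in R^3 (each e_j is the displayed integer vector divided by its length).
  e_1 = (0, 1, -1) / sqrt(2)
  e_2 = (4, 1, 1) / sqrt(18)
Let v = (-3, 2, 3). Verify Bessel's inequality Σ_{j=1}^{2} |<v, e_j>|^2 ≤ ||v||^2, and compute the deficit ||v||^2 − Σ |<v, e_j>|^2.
Σ |<v, e_j>|^2 = 29/9; ||v||^2 = 22; deficit = 169/9

Write each e_j = u_j / sqrt(<u_j, u_j>) where u_j is the displayed integer vector. Then <v, e_j> = <v, u_j> / sqrt(<u_j, u_j>), so |<v, e_j>|^2 = <v, u_j>^2 / <u_j, u_j>.
Coefficients: <v, e_1> = -1/sqrt(2), <v, e_2> = -7/sqrt(18).
Square and sum: Σ |<v, e_j>|^2 = 29/9.
Compute ||v||^2 = v·v = 22.
Deficit = 22 − 29/9 = 169/9 ≥ 0, confirming Bessel's inequality. (The deficit equals ||v − Σ <v,e_j> e_j||^2, the squared distance from v to span{e_j}.)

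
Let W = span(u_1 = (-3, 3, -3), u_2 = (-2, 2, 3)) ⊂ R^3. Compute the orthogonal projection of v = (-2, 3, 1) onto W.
proj_W(v) = (-5/2, 5/2, 1)

Set up U = [u_1 | ... | u_2] ∈ R^(3×2). The projector onto W = col(U) is P = U (U^T U)^(-1) U^T.
Compute U^T U =
  [27, 3]
  [3, 17],
and U^T v = (12, 13).
Solve U^T U · c = U^T v for the coefficients: c = (11/30, 7/10). The projection is proj_W(v) = U c.
Check: (v - proj_W(v)) · u_1 = 0  (should be 0).
Check: (v - proj_W(v)) · u_2 = 0  (should be 0).
Result: proj_W(v) = (-5/2, 5/2, 1).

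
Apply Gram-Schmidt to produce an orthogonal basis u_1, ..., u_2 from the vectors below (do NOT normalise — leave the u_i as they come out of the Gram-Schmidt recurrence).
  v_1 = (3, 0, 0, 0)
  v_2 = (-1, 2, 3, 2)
Orthogonal basis:
  u_1 = (3, 0, 0, 0)
  u_2 = (0, 2, 3, 2)

Apply the Gram-Schmidt recurrence
  u_1 = v_1
  u_i = v_i − Σ_{j<i} ((v_i · u_j) / (u_j · u_j)) · u_j.

Step by step this gives:
  u_1 = (3, 0, 0, 0)
  u_2 = (0, 2, 3, 2)

Orthogonality check:
  u_2 · u_1 = 0 (should be 0)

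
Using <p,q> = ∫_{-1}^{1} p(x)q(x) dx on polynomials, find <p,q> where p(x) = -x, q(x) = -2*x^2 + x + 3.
<p,q> = -2/3

Expand the product: p(x)·q(x) = 2*x^3 - x^2 - 3*x.
∫_{-1}^{1} of each monomial x^k gives [2/(k+1) if k even, 0 if k odd]. Integrating term-by-term (or equivalently evaluating the antiderivative F(x) = x^4/2 - x^3/3 - 3*x^2/2 at the endpoints):
  F(1) − F(−1) = -4/3 − (-2/3) = -2/3.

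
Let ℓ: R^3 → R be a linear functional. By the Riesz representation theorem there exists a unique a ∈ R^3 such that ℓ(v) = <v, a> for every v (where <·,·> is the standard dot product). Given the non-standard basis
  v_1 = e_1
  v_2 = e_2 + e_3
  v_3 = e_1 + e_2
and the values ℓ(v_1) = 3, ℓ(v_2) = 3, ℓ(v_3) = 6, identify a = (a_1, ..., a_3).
a = (3, 3, 0)

Write a = (a_1, ..., a_3) in the standard basis. For each basis vector v_i, ℓ(v_i) = <v_i, a> is a linear equation in the a_j's. Collect the n equations into a matrix system V a = ℓ, where row i of V is v_i (expressed in the standard basis). Since V is invertible (lower-triangular with 1s on the diagonal, up to permutation), solve by back-substitution:
  V =
[[1, 0, 0],
 [0, 1, 1],
 [1, 1, 0]]
  V a = (3, 3, 6)
Solving gives a = (3, 3, 0).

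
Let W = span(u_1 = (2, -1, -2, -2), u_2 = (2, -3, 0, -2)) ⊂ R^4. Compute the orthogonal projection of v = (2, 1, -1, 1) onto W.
proj_W(v) = (8/25, 19/25, -31/25, -8/25)

Set up U = [u_1 | ... | u_2] ∈ R^(4×2). The projector onto W = col(U) is P = U (U^T U)^(-1) U^T.
Compute U^T U =
  [13, 11]
  [11, 17],
and U^T v = (3, -1).
Solve U^T U · c = U^T v for the coefficients: c = (31/50, -23/50). The projection is proj_W(v) = U c.
Check: (v - proj_W(v)) · u_1 = 0  (should be 0).
Check: (v - proj_W(v)) · u_2 = 0  (should be 0).
Result: proj_W(v) = (8/25, 19/25, -31/25, -8/25).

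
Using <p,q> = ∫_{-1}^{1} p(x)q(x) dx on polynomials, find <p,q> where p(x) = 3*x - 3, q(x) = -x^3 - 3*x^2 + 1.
<p,q> = -6/5

Expand the product: p(x)·q(x) = -3*x^4 - 6*x^3 + 9*x^2 + 3*x - 3.
∫_{-1}^{1} of each monomial x^k gives [2/(k+1) if k even, 0 if k odd]. Integrating term-by-term (or equivalently evaluating the antiderivative F(x) = -3*x^5/5 - 3*x^4/2 + 3*x^3 + 3*x^2/2 - 3*x at the endpoints):
  F(1) − F(−1) = -3/5 − (3/5) = -6/5.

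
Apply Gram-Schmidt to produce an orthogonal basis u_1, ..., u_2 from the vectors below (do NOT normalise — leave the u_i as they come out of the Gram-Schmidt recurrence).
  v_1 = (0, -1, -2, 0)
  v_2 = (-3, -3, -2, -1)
Orthogonal basis:
  u_1 = (0, -1, -2, 0)
  u_2 = (-3, -8/5, 4/5, -1)

Apply the Gram-Schmidt recurrence
  u_1 = v_1
  u_i = v_i − Σ_{j<i} ((v_i · u_j) / (u_j · u_j)) · u_j.

Step by step this gives:
  u_1 = (0, -1, -2, 0)
  u_2 = (-3, -8/5, 4/5, -1)

Orthogonality check:
  u_2 · u_1 = 0 (should be 0)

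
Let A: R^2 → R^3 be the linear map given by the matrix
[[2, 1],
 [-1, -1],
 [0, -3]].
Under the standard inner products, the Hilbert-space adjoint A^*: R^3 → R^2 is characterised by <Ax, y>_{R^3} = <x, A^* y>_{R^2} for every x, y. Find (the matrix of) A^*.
A^* = A^T =
[[2, -1, 0],
 [1, -1, -3]]

For real matrices with standard dot products, the defining identity <Ax, y> = <x, A^* y> gives (Ax)^T y = x^T (A^*) y, i.e. x^T A^T y = x^T (A^*) y. Since this holds for all x, y, we must have A^* = A^T. Therefore
A^* =
[[2, -1, 0],
 [1, -1, -3]].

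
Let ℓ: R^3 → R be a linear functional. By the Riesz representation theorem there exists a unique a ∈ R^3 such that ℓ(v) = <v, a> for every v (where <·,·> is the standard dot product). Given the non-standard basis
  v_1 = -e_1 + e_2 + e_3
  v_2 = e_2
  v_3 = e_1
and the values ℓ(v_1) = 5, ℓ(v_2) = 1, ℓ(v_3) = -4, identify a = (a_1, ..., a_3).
a = (-4, 1, 0)

Write a = (a_1, ..., a_3) in the standard basis. For each basis vector v_i, ℓ(v_i) = <v_i, a> is a linear equation in the a_j's. Collect the n equations into a matrix system V a = ℓ, where row i of V is v_i (expressed in the standard basis). Since V is invertible (lower-triangular with 1s on the diagonal, up to permutation), solve by back-substitution:
  V =
[[-1, 1, 1],
 [0, 1, 0],
 [1, 0, 0]]
  V a = (5, 1, -4)
Solving gives a = (-4, 1, 0).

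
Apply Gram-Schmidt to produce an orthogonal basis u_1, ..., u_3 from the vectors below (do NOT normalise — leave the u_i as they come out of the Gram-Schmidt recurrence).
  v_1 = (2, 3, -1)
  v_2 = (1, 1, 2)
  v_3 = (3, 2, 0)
Orthogonal basis:
  u_1 = (2, 3, -1)
  u_2 = (4/7, 5/14, 31/14)
  u_3 = (77/75, -11/15, -11/75)

Apply the Gram-Schmidt recurrence
  u_1 = v_1
  u_i = v_i − Σ_{j<i} ((v_i · u_j) / (u_j · u_j)) · u_j.

Step by step this gives:
  u_1 = (2, 3, -1)
  u_2 = (4/7, 5/14, 31/14)
  u_3 = (77/75, -11/15, -11/75)

Orthogonality check:
  u_2 · u_1 = 0 (should be 0)
  u_3 · u_1 = 0 (should be 0)
  u_3 · u_2 = 0 (should be 0)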